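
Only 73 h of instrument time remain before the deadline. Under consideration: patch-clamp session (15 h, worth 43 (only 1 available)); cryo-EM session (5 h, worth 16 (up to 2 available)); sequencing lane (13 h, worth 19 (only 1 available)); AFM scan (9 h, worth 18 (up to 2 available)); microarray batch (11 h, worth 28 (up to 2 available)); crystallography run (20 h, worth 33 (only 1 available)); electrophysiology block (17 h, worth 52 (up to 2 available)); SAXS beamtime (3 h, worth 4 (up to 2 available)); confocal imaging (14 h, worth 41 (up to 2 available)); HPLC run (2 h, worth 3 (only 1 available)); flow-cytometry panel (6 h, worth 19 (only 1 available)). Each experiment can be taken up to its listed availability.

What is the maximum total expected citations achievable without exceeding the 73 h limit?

221

Greedy by ratio would take 2×cryo-EM session + AFM scan + 2×electrophysiology block + confocal imaging + flow-cytometry panel: 73 h used, total 214.
Dropping cryo-EM session and AFM scan frees 14 h; slotting in confocal imaging (14 h) lifts the total to 221 at 73 h.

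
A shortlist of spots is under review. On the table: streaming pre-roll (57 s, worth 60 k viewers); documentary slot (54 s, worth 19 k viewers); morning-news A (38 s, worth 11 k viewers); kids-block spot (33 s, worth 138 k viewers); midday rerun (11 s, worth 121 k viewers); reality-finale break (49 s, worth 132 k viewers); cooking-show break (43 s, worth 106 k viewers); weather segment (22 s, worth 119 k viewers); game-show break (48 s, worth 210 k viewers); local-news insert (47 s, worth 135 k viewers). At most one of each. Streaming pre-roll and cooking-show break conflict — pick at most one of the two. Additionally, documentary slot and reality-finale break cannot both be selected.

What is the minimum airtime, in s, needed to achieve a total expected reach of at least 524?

114

Minimise s subject to total expected reach ≥ 524.
kids-block spot + midday rerun + weather segment + game-show break: 588 expected reach at 114 s.
Below 114 s the best achievable stays under 524.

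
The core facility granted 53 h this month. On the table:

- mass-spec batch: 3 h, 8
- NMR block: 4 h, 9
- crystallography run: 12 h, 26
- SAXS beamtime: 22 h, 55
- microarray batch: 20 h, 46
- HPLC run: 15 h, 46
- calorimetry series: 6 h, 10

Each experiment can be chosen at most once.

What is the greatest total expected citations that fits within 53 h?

136

By expected citations per h: HPLC run 3.07, mass-spec batch 2.67, SAXS beamtime 2.50 lead.
The ratio heuristic lands on mass-spec batch + NMR block + SAXS beamtime + HPLC run + calorimetry series (128) but leaves 3 h idle.
Dropping mass-spec batch and calorimetry series frees 9 h; slotting in crystallography run (12 h) lifts the total to 136 at 53 h.
Runner-up mass-spec batch + crystallography run + SAXS beamtime + HPLC run tops out at 135.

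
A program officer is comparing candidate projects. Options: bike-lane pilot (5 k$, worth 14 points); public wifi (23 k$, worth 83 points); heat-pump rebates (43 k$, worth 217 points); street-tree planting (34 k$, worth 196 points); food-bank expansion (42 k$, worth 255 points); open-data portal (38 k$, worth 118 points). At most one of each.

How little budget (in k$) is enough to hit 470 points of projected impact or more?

85

Look for the lowest-budget combination reaching 470.
heat-pump rebates + food-bank expansion: 472 projected impact at 85 k$.
Any bundle with less than 85 k$ falls short of 470.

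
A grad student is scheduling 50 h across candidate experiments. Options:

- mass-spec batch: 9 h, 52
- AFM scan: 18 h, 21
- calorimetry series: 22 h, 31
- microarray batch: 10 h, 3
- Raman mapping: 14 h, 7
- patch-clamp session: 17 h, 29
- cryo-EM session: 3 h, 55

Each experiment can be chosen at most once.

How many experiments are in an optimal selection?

Best achievable expected citations is 157.
One optimal bundle: mass-spec batch + AFM scan + patch-clamp session + cryo-EM session (47 h).
Any selection reaching 157 contains exactly 4 experiments.

4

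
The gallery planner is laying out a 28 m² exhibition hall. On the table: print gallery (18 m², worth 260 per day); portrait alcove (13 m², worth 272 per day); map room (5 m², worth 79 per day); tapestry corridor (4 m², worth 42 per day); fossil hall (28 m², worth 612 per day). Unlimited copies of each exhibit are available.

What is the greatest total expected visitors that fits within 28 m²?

612

The ratio ordering already packs tightly: fossil hall, 28 m², 612.
Every other selection either busts 28 m² or fails to beat 612.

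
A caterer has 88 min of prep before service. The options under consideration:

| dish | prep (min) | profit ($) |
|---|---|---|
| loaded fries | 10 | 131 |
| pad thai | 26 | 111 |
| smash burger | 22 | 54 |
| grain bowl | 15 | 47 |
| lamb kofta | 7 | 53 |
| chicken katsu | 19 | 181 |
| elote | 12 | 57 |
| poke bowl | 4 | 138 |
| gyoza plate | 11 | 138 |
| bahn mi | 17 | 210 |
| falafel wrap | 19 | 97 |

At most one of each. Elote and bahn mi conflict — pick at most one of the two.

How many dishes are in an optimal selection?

7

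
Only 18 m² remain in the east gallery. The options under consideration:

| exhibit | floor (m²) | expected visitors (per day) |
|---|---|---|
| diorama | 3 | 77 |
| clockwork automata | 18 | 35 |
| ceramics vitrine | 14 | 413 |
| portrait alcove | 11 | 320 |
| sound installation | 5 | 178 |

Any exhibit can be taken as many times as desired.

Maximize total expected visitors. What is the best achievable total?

Best packing: diorama + 3×sound installation — 18 m², 611 total.

611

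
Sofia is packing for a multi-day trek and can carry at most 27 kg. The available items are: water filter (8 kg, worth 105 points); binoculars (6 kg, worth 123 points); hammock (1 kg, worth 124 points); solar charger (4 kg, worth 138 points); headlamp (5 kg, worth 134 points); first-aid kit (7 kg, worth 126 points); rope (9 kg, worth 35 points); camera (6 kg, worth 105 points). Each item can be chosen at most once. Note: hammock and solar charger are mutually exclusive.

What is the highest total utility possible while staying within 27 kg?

612

Water filter + binoculars + hammock + headlamp + first-aid kit uses 27 of the 27 kg and totals 612.
Every other selection either busts 27 kg or breaks a pairing rule or fails to beat 612.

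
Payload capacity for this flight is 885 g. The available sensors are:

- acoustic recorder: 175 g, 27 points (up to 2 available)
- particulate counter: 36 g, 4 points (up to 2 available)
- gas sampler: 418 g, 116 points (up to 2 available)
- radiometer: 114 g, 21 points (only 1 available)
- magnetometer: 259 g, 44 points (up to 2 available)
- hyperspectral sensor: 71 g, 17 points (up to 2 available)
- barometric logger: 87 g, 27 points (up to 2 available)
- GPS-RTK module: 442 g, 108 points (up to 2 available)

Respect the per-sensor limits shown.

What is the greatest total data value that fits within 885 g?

Density check — barometric logger 0.31, gas sampler 0.28, GPS-RTK module 0.24 are the best per g.
A density-first pass picks particulate counter + gas sampler + radiometer + 2×hyperspectral sensor + 2×barometric logger — 229 at 884 g.
Dropping radiometer and 2×hyperspectral sensor and 2×barometric logger frees 430 g; slotting in gas sampler (418 g) lifts the total to 236 at 872 g.

236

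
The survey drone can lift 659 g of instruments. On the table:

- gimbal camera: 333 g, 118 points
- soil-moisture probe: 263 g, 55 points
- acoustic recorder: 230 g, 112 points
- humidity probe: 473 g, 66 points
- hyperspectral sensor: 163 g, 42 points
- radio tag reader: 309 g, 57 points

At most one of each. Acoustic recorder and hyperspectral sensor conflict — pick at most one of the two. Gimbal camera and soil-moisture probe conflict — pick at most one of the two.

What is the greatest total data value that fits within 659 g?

Taking gimbal camera + acoustic recorder: 563 g used, 230 in data value.

230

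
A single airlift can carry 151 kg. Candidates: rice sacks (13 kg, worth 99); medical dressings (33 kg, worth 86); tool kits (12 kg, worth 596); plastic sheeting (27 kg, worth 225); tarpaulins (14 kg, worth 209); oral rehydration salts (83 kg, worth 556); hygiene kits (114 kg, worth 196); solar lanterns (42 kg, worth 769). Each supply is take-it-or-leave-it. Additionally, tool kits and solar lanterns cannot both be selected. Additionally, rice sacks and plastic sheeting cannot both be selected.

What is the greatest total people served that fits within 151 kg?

1586

Best packing: tool kits + plastic sheeting + tarpaulins + oral rehydration salts — 136 kg, 1586 total.
That's the maximum — no feasible swap from here does better than 1586.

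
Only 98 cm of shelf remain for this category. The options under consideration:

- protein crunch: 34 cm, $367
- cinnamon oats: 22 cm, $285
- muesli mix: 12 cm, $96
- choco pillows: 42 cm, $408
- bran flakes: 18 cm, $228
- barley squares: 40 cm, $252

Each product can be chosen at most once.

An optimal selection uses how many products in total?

3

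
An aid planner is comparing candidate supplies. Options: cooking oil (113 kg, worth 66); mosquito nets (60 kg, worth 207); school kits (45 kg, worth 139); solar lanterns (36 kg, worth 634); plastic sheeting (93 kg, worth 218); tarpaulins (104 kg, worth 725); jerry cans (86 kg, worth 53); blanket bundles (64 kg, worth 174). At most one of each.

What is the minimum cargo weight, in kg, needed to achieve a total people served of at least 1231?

Look for the lowest-cargo combination reaching 1231.
solar lanterns + tarpaulins reaches 1359 using 140 kg.
No combination under 140 kg hits 1231.

140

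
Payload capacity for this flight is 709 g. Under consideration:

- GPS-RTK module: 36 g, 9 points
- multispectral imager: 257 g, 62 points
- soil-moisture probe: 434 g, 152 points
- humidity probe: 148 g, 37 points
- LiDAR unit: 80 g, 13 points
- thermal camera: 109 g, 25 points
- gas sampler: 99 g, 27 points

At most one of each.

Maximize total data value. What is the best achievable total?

By data value per g: soil-moisture probe 0.35, gas sampler 0.27, GPS-RTK module 0.25, humidity probe 0.25 lead.
Greedy by ratio would take GPS-RTK module + soil-moisture probe + thermal camera + gas sampler: 678 g used, total 213.
The 145 g tied up in GPS-RTK module and thermal camera is better spent on humidity probe — total rises to 216 (681 g).
Next best is multispectral imager + soil-moisture probe at 214 (691 g) — short by 2.

216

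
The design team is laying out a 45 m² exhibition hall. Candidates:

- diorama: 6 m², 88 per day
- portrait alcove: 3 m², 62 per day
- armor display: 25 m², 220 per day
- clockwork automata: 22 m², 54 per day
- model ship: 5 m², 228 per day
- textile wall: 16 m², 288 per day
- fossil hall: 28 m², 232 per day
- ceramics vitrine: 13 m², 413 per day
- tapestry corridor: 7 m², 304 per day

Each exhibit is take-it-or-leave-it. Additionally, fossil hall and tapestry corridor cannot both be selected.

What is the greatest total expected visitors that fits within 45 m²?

1295

Portrait alcove + model ship + textile wall + ceramics vitrine + tapestry corridor uses 44 of the 45 m² and totals 1295.
Next best is model ship + textile wall + ceramics vitrine + tapestry corridor at 1233 (41 m²) — short by 62.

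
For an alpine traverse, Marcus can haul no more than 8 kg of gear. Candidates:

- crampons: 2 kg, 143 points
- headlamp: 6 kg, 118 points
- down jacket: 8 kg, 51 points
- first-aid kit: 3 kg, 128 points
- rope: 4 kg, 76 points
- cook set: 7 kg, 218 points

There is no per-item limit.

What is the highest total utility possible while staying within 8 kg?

4×crampons uses 8 of the 8 kg and totals 572.
Nothing else within 8 kg beats 572.

572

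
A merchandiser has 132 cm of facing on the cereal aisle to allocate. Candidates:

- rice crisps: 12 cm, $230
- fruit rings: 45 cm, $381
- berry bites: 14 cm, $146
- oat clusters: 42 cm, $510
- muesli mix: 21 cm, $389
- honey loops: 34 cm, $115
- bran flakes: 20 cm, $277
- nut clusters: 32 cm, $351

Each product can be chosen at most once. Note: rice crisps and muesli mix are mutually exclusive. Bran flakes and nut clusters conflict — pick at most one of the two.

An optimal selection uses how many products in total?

Optimal total is 1557.
One optimal bundle: fruit rings + oat clusters + muesli mix + bran flakes (128 cm).
Every optimal selection uses 4 products.

4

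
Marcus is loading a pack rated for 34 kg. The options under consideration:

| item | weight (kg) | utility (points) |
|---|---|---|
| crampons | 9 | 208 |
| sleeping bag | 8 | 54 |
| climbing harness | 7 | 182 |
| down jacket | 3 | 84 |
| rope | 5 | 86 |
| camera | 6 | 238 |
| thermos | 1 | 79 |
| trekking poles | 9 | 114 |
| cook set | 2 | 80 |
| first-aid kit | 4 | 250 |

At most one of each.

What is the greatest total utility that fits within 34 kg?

1123

Filling by ratio: crampons + climbing harness + down jacket + camera + thermos + cook set + first-aid kit for 1121, with 2 kg left unused.
Dropping down jacket frees 3 kg; slotting in rope (5 kg) lifts the total to 1123 at 34 kg.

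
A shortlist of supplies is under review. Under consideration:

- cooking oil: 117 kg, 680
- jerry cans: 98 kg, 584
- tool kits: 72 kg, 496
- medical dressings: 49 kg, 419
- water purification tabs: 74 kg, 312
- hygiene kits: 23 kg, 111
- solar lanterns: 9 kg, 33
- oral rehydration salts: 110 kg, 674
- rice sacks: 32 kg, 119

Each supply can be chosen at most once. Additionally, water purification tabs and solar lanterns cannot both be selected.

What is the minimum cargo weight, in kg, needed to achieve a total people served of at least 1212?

Need the lightest bundle worth ≥ 1212.
medical dressings + hygiene kits + solar lanterns + oral rehydration salts: 1237 people served at 191 kg.
Any bundle with less than 191 kg falls short of 1212.

191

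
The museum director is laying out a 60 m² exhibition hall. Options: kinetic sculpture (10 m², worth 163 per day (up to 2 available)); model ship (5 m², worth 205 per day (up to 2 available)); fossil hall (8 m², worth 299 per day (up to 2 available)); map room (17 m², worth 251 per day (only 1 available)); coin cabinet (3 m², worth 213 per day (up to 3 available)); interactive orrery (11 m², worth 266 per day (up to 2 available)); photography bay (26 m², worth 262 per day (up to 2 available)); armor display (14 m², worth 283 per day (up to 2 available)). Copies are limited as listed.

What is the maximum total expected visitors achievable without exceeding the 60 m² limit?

Ranking by ratio (expected visitors/m²): coin cabinet 71.00, model ship 41.00, fossil hall 37.38.
Greedy by ratio would take 2×model ship + 2×fossil hall + 3×coin cabinet + 2×interactive orrery: 57 m² used, total 2179.
Dropping interactive orrery frees 11 m²; slotting in armor display (14 m²) lifts the total to 2196 at 60 m².
Every other selection either busts 60 m² or exceeds an availability limit or fails to beat 2196.

2196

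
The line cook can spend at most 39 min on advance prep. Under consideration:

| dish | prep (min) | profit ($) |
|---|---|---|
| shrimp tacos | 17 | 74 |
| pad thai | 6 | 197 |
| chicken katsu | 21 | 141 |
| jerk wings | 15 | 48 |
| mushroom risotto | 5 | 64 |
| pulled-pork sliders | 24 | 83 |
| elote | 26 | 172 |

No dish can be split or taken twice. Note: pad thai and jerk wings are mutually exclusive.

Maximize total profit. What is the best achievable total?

433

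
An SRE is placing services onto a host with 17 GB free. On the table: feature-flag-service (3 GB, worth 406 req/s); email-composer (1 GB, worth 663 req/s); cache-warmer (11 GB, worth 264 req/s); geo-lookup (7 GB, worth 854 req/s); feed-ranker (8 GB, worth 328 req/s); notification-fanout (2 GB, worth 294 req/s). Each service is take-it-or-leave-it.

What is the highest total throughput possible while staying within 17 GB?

2217

By throughput per GB: email-composer 663.00, notification-fanout 147.00, feature-flag-service 135.33, geo-lookup 122.00 lead.
Feature-flag-service + email-composer + geo-lookup + notification-fanout uses 13 of the 17 GB and totals 2217.
No other feasible combination exceeds 2217.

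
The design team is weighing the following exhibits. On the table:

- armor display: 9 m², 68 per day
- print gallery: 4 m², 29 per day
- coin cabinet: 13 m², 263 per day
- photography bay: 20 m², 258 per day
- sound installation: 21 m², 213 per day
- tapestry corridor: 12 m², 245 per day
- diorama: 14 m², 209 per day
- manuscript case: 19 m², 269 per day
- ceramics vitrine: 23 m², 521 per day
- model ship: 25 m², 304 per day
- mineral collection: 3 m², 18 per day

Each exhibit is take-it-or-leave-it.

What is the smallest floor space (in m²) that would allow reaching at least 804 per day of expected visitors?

40

Need the lightest bundle worth ≥ 804.
print gallery + coin cabinet + ceramics vitrine: 813 expected visitors at 40 m².
Below 40 m² the best achievable stays under 804.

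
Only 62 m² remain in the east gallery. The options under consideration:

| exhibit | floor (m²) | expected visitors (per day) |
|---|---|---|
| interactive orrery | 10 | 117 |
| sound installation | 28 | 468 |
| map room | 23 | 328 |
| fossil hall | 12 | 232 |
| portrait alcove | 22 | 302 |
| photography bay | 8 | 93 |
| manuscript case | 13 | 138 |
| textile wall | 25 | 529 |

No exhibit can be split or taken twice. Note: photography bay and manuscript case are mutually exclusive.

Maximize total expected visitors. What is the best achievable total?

1090

By expected visitors per m²: textile wall 21.16, fossil hall 19.33, sound installation 16.71 lead.
A density-first pass picks map room + fossil hall + textile wall — 1089 at 60 m².
Replace map room and fossil hall with sound installation + photography bay: the trade gains 1 net, giving 1090 at 61 m².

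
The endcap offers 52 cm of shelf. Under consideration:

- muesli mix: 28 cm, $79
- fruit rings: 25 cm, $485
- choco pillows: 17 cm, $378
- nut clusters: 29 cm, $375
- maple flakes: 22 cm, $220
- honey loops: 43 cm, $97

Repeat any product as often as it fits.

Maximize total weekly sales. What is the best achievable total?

1134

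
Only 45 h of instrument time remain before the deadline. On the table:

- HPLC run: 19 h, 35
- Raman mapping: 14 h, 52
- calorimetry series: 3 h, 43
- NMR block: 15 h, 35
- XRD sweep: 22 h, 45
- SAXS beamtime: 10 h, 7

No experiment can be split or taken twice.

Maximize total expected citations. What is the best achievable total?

140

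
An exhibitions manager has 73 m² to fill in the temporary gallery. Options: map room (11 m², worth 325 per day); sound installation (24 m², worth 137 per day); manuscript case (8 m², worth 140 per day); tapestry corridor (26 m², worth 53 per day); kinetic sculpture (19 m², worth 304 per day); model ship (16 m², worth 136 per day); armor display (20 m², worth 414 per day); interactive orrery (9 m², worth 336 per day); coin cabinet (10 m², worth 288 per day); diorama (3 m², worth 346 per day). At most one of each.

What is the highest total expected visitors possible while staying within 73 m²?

Ranking by ratio (expected visitors/m²): diorama 115.33, interactive orrery 37.33, map room 29.55.
Greedy by ratio would take map room + manuscript case + armor display + interactive orrery + coin cabinet + diorama: 61 m² used, total 1849.
Replace manuscript case with kinetic sculpture: the trade gains 164 net, giving 2013 at 72 m².
Next best is map room + manuscript case + kinetic sculpture + armor display + interactive orrery + diorama at 1865 (70 m²) — short by 148.

2013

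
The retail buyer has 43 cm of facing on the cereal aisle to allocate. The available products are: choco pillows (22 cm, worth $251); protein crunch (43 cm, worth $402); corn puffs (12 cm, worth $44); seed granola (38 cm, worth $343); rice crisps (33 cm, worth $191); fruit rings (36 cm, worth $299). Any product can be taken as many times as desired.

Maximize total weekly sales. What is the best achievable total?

402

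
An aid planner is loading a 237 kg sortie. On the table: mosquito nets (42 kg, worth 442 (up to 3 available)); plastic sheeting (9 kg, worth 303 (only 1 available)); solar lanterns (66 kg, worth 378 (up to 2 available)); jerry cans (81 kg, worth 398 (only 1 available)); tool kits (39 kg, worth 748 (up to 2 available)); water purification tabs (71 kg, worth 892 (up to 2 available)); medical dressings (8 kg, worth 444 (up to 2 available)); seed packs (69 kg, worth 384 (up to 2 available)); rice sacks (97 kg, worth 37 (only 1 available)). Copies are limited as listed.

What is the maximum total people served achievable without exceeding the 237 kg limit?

Greedy by ratio would take mosquito nets + plastic sheeting + 2×tool kits + water purification tabs + 2×medical dressings: 216 kg used, total 4021.
Dropping mosquito nets and plastic sheeting frees 51 kg; slotting in water purification tabs (71 kg) lifts the total to 4168 at 236 kg.
The spare 1 kg is too small for any remaining supply, and no exchange beats 4168.

4168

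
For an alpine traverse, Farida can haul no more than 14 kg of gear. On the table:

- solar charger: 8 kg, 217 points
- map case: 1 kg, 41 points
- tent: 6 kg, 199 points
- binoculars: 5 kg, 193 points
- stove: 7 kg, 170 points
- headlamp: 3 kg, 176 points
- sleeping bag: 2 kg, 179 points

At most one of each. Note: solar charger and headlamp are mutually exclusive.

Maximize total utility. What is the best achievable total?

612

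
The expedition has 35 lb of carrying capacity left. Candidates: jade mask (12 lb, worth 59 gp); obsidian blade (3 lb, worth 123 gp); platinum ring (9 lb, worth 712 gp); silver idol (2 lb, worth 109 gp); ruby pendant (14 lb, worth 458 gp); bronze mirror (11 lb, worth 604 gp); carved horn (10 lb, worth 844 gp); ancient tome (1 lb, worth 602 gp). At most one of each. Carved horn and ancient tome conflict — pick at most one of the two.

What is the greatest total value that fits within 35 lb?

2392

Taking obsidian blade + platinum ring + silver idol + bronze mirror + carved horn: 35 lb used, 2392 in value.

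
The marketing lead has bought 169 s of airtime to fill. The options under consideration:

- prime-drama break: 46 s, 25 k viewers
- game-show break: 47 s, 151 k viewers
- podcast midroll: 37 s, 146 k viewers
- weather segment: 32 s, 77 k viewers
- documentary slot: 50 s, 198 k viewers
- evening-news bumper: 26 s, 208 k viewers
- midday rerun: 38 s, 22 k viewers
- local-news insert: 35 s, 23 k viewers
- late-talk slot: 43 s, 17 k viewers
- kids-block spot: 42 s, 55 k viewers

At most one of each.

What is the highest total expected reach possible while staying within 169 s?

Taking game-show break + podcast midroll + documentary slot + evening-news bumper: 160 s used, 703 in expected reach.
The closest alternative, game-show break + weather segment + documentary slot + evening-news bumper, reaches only 634.

703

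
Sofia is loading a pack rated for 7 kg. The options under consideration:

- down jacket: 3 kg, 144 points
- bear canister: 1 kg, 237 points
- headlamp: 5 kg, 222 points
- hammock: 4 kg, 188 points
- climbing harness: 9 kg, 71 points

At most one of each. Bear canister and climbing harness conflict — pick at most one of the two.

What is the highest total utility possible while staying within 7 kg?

By utility per kg: bear canister 237.00, down jacket 48.00, hammock 47.00, headlamp 44.40 lead.
A density-first pass picks down jacket + bear canister — 381 at 4 kg.
Dropping down jacket frees 3 kg; slotting in headlamp (5 kg) lifts the total to 459 at 6 kg.
Every other selection either busts 7 kg or breaks a pairing rule or fails to beat 459.

459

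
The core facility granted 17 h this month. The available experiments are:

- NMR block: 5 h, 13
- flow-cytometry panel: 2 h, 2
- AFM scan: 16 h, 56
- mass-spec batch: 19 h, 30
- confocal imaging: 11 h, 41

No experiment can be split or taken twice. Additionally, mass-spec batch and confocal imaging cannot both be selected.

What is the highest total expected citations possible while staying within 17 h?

Ranking by ratio (expected citations/h): confocal imaging 3.73, AFM scan 3.50, NMR block 2.60, mass-spec batch 1.58.
Greedy by ratio would take NMR block + confocal imaging: 16 h used, total 54.
The 16 h tied up in NMR block and confocal imaging is better spent on AFM scan — total rises to 56 (16 h).
The spare 1 h is too small for any remaining experiment, and no feasible exchange beats 56.

56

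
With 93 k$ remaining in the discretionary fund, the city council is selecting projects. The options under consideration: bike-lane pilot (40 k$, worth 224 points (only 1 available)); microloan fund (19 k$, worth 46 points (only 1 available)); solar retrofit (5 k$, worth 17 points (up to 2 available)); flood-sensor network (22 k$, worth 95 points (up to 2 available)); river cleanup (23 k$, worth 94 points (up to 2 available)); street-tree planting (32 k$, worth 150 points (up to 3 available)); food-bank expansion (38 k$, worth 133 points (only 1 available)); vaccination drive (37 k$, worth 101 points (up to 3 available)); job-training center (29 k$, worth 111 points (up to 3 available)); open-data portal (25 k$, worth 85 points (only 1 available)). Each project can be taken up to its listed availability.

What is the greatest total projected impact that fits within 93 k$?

A density-first pass picks bike-lane pilot + 2×solar retrofit + street-tree planting — 408 at 82 k$.
Replace solar retrofit and street-tree planting with 2×flood-sensor network: the trade gains 23 net, giving 431 at 89 k$.
The spare 4 k$ is too small for any remaining project, and no exchange beats 431.

431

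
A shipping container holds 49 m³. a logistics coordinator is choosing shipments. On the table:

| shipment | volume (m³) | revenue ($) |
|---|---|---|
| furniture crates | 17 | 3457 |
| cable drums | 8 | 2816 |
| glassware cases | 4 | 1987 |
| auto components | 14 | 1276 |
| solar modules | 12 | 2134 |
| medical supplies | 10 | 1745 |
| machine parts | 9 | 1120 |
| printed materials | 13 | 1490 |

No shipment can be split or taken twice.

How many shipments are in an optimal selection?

5

Best achievable revenue is 11125.
furniture crates + cable drums + glassware cases + medical supplies + machine parts hits 11125 at 48 m³.
Every optimal selection uses 5 shipments.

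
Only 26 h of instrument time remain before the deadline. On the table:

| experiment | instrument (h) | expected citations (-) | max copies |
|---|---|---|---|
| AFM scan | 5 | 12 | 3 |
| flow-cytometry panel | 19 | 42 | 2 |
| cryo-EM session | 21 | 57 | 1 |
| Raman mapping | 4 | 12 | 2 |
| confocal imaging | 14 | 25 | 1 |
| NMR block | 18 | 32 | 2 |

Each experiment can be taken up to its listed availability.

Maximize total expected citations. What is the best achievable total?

69

Greedy by ratio would take 3×AFM scan + 2×Raman mapping: 23 h used, total 60.
The 19 h tied up in 3×AFM scan and Raman mapping is better spent on cryo-EM session — total rises to 69 (25 h).
That's the maximum — no swap from here does better than 69.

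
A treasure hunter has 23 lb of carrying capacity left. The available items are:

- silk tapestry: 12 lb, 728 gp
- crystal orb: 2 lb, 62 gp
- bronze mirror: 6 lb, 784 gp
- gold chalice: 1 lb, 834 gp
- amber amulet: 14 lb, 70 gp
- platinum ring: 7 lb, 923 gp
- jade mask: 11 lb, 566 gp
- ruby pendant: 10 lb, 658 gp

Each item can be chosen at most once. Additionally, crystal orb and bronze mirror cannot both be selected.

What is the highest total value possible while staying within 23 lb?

Ranking by ratio (value/lb): gold chalice 834.00, platinum ring 131.86, bronze mirror 130.67, ruby pendant 65.80.
Best packing: silk tapestry + crystal orb + gold chalice + platinum ring — 22 lb, 2547 total.
An exhaustive check of the 256 subsets confirms 2547.

2547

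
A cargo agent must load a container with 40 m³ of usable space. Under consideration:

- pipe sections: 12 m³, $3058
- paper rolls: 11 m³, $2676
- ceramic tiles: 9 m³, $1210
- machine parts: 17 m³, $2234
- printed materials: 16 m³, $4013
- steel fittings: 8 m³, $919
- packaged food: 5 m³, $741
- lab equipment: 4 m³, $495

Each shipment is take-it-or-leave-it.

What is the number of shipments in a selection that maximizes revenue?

The maximum revenue within 40 m³ is 9747.
pipe sections + paper rolls + printed materials hits 9747 at 39 m³.
All optima have 3 shipments.

3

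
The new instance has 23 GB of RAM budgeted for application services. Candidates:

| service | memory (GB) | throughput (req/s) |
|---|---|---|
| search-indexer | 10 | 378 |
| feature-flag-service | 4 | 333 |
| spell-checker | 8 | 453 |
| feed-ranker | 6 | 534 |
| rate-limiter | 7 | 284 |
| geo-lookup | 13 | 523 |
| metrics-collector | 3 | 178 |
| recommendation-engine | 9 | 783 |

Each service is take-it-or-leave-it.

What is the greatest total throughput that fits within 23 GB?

1828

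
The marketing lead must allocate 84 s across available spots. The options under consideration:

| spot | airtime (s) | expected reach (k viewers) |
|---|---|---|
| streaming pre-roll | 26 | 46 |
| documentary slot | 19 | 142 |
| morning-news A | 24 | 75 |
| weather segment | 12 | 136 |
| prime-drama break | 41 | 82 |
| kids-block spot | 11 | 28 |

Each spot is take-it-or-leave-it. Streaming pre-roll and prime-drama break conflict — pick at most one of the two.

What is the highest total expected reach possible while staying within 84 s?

A density-first pass picks documentary slot + morning-news A + weather segment + kids-block spot — 381 at 66 s.
Replace kids-block spot with streaming pre-roll: the trade gains 18 net, giving 399 at 81 s.
Next best is documentary slot + weather segment + prime-drama break + kids-block spot at 388 (83 s) — short by 11.

399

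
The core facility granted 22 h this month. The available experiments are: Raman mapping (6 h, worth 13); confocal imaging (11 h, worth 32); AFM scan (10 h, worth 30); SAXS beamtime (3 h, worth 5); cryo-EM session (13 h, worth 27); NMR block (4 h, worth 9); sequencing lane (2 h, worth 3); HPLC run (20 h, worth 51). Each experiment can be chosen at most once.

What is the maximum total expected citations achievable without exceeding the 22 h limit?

By expected citations per h: AFM scan 3.00, confocal imaging 2.91, HPLC run 2.55, NMR block 2.25 lead.
The ratio ordering already packs tightly: confocal imaging + AFM scan, 21 h, 62.

62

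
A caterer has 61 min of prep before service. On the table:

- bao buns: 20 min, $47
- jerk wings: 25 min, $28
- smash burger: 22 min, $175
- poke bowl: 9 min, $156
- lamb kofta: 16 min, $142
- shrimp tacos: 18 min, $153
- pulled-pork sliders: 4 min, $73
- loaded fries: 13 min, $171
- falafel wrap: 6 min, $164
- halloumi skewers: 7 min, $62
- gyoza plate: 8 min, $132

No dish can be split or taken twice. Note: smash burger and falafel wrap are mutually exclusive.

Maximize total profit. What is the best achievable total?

The ratio heuristic lands on poke bowl + lamb kofta + pulled-pork sliders + loaded fries + falafel wrap + gyoza plate (838) but leaves 5 min idle.
Replace lamb kofta with shrimp tacos: the trade gains 11 net, giving 849 at 58 min.

849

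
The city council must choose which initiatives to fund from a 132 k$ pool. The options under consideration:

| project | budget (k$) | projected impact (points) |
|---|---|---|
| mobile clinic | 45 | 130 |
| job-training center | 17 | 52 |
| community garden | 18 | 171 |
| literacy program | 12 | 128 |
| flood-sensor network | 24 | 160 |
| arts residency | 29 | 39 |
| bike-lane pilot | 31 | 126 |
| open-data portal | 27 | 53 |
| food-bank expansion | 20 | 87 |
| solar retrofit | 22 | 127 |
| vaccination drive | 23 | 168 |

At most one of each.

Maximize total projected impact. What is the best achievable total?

880

By projected impact per k$: literacy program 10.67, community garden 9.50, vaccination drive 7.30, flood-sensor network 6.67 lead.
Taking the top-ratio projects first gives community garden + literacy program + flood-sensor network + food-bank expansion + solar retrofit + vaccination drive for 841 (119 k$).
Replace food-bank expansion with bike-lane pilot: the trade gains 39 net, giving 880 at 130 k$.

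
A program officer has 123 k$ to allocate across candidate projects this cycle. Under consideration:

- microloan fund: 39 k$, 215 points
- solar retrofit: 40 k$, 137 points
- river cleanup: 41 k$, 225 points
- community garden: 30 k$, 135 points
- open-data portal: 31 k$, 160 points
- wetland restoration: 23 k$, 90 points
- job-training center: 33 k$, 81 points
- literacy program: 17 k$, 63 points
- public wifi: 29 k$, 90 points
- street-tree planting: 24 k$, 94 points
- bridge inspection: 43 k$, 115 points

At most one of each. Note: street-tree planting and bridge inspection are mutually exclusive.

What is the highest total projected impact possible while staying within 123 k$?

600

By projected impact per k$: microloan fund 5.51, river cleanup 5.49, open-data portal 5.16 lead.
Best packing: microloan fund + river cleanup + open-data portal — 111 k$, 600 total.
An exhaustive check of the 2048 subsets confirms 600.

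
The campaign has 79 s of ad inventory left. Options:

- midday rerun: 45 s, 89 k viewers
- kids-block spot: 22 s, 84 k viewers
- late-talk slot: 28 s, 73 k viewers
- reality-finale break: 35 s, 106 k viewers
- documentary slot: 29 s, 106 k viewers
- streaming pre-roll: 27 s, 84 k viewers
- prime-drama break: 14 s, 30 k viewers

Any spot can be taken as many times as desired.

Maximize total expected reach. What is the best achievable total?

The ratio heuristic lands on 3×kids-block spot (252) but leaves 13 s idle.
Replace kids-block spot with reality-finale break: the trade gains 22 net, giving 274 at 79 s.

274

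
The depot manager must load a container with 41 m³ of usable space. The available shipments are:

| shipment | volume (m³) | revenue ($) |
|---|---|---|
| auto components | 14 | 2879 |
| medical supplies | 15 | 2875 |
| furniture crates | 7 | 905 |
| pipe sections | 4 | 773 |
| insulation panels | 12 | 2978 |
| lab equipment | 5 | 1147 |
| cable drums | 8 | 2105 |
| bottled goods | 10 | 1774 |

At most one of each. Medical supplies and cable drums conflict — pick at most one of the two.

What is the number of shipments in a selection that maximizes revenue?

4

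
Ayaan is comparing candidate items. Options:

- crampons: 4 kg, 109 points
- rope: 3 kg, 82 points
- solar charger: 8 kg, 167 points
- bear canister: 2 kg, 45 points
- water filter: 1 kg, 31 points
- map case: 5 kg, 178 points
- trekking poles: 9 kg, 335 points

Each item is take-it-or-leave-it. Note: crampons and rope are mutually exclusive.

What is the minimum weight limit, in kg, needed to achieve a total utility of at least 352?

10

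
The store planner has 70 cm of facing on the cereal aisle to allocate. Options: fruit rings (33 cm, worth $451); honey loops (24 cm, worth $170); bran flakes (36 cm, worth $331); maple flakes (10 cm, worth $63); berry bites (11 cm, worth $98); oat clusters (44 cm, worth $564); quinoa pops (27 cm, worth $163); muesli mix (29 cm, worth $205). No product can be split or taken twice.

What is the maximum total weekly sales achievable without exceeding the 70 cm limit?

782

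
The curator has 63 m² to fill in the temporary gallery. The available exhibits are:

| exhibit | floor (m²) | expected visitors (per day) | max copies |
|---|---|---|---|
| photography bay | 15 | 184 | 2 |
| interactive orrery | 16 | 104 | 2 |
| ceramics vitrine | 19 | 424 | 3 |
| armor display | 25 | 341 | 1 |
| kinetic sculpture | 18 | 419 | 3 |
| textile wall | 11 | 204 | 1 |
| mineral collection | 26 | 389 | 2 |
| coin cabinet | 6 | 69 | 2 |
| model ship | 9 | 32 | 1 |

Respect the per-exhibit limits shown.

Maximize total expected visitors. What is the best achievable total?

1341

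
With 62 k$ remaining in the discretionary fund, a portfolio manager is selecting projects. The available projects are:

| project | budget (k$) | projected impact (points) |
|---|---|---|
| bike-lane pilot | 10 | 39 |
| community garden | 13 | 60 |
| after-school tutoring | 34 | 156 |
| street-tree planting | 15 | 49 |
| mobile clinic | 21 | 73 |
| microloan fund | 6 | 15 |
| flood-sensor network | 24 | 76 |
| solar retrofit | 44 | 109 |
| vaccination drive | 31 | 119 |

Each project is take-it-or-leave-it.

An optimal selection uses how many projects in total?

3

Best achievable projected impact is 265.
One optimal bundle: community garden + after-school tutoring + street-tree planting (62 k$).
Every optimal selection uses 3 projects.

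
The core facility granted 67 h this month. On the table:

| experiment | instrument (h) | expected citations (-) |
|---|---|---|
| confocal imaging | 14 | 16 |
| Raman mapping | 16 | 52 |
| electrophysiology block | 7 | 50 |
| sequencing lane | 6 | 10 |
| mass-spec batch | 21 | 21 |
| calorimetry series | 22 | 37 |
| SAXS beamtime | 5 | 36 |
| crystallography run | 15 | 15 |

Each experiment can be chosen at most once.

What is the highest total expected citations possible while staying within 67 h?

191

A density-first pass picks Raman mapping + electrophysiology block + sequencing lane + calorimetry series + SAXS beamtime — 185 at 56 h.
The 6 h tied up in sequencing lane is better spent on confocal imaging — total rises to 191 (64 h).
The spare 3 h is too small for any remaining experiment, and no exchange beats 191.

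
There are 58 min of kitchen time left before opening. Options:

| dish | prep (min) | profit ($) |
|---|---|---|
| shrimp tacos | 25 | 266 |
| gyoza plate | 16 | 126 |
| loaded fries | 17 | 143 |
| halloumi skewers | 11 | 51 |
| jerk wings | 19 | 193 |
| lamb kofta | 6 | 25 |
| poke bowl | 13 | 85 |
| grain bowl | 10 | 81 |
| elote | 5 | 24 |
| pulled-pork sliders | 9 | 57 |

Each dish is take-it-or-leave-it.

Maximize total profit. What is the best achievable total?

A density-first pass picks shrimp tacos + jerk wings + grain bowl — 540 at 54 min.
Dropping grain bowl frees 10 min; slotting in poke bowl (13 min) lifts the total to 544 at 57 min.

544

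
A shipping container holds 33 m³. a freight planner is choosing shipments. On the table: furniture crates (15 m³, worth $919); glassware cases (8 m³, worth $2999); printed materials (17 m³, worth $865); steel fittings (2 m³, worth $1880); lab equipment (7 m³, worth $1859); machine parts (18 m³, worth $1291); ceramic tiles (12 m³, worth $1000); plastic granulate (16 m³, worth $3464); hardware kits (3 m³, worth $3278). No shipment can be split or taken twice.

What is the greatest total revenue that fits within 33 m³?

11621

Greedy by ratio would take glassware cases + steel fittings + lab equipment + ceramic tiles + hardware kits: 32 m³ used, total 11016.
Dropping lab equipment and ceramic tiles frees 19 m³; slotting in plastic granulate (16 m³) lifts the total to 11621 at 29 m³.
The closest alternative, glassware cases + steel fittings + lab equipment + ceramic tiles + hardware kits, reaches only 11016.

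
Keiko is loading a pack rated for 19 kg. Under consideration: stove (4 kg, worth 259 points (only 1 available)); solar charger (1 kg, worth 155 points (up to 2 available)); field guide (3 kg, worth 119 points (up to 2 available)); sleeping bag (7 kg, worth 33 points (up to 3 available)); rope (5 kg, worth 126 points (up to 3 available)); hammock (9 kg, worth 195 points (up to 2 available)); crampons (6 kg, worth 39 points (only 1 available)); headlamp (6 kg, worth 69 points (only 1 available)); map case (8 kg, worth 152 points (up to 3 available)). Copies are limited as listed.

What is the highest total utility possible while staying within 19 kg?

940

The ratio heuristic lands on stove + 2×solar charger + 2×field guide + rope (933) but leaves 2 kg idle.
The 3 kg tied up in field guide is better spent on rope — total rises to 940 (19 kg).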